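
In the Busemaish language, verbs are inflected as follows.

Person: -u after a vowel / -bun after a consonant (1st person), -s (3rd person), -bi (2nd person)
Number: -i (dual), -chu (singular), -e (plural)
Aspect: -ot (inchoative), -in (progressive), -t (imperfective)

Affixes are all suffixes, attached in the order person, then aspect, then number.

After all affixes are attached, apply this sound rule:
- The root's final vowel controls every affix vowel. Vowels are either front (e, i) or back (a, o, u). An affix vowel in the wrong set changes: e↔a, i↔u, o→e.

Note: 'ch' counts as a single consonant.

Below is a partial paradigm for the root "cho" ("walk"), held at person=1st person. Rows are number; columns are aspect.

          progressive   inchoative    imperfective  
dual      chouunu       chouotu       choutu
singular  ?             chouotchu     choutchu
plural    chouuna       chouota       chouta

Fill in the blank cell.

Attach person 1st person -u (after vowel 'o') → chou.
Attach aspect progressive -in → chouin.
Attach number singular -chu → chouinchu.
Apply vowel harmony: chouinchu → chouunchu.

chouunchu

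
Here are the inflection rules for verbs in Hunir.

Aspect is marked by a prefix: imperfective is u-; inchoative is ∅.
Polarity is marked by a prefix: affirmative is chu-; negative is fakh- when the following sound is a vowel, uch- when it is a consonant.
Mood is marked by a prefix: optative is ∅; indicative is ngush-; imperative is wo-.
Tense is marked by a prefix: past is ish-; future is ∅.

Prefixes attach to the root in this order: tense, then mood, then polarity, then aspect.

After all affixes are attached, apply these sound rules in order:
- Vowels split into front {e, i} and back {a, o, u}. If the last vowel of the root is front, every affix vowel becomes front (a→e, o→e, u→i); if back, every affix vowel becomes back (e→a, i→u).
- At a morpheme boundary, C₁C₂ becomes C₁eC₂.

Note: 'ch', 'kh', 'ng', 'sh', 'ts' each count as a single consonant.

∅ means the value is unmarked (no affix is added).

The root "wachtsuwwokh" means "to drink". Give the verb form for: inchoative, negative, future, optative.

tense = future: zero marking, form stays wachtsuwwokh.
mood = optative: zero marking, form stays wachtsuwwokh.
Attach polarity negative uch- (before consonant 'w') → uchwachtsuwwokh.
aspect = inchoative: zero marking, form stays uchwachtsuwwokh.
Vowel harmony: no change.
Apply epenthesis: uchwachtsuwwokh → uchewachtsuwwokh.

uchewachtsuwwokh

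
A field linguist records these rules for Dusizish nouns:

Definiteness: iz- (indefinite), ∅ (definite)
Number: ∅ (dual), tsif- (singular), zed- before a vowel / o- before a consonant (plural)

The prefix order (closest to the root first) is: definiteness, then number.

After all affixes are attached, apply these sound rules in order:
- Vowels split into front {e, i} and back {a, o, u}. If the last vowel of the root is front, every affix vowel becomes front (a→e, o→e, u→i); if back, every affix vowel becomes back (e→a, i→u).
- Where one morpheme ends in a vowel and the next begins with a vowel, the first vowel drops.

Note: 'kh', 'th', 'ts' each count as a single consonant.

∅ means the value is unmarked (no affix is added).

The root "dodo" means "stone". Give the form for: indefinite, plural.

Attach definiteness indefinite iz- → izdodo.
Attach number plural zed- (before vowel 'i') → zedizdodo.
Apply vowel harmony: zedizdodo → zaduzdodo.
Vowel deletion: no change.

zaduzdodo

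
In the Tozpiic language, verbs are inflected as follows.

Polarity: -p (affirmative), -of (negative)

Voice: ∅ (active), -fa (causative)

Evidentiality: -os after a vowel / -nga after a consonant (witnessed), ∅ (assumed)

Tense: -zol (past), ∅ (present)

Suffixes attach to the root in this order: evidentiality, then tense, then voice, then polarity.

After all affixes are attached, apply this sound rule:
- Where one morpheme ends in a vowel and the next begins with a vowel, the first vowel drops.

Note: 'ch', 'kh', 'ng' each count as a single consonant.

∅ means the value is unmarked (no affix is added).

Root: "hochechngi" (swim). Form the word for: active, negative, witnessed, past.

Attach evidentiality witnessed -os (after vowel 'i') → hochechngios.
Attach tense past -zol → hochechngioszol.
voice = active: zero marking, form stays hochechngioszol.
Attach polarity negative -of → hochechngioszolof.
Apply vowel deletion: hochechngioszolof → hochechngoszolof.

hochechngoszolof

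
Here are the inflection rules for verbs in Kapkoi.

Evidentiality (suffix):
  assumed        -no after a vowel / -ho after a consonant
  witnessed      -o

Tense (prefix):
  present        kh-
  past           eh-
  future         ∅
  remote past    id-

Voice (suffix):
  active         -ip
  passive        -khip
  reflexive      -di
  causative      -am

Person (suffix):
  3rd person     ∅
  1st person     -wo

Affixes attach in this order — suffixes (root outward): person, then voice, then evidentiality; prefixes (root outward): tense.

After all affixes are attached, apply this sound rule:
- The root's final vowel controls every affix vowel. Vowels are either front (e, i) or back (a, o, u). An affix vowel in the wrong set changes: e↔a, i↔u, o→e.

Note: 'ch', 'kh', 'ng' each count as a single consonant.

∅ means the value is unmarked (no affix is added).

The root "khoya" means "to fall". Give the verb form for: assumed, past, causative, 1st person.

Attach person 1st person -wo → khoyawo.
Attach tense past eh- → ehkhoyawo.
Attach voice causative -am → ehkhoyawoam.
Attach evidentiality assumed -ho (after consonant 'm') → ehkhoyawoamho.
Apply vowel harmony: ehkhoyawoamho → ahkhoyawoamho.

ahkhoyawoamho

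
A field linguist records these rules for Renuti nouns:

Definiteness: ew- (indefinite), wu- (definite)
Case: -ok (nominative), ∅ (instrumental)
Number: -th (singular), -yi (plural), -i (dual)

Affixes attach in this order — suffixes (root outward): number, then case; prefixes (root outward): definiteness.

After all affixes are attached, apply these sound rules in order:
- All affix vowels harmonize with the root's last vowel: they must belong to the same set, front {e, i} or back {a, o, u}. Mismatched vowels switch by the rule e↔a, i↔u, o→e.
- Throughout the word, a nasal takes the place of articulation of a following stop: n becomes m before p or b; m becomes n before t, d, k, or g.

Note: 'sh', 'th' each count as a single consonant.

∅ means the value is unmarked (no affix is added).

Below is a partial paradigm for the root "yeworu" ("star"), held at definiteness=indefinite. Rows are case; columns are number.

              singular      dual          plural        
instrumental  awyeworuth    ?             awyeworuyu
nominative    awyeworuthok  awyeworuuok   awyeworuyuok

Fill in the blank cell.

Attach number dual -i → yeworui.
case = instrumental: zero marking, form stays yeworui.
Attach definiteness indefinite ew- → ewyeworui.
Apply vowel harmony: ewyeworui → awyeworuu.
Nasal assimilation: no change.

awyeworuu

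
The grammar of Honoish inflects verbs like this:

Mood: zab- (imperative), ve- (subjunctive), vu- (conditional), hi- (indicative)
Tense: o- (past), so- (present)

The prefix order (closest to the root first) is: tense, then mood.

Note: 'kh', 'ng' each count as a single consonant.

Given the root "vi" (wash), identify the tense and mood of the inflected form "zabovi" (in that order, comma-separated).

past, imperative

Segment: zab-o-vi.
tense: o- → past.
mood: zab- → imperative.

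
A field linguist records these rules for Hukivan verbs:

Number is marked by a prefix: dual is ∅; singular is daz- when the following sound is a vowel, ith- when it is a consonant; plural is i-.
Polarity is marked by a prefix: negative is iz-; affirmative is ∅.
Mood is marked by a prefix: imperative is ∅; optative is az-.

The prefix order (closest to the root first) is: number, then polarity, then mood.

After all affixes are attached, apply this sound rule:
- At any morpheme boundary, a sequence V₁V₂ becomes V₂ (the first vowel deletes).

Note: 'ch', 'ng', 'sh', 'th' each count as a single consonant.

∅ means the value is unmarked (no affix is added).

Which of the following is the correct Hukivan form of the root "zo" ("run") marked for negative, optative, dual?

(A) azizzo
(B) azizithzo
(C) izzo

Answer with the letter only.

A

number = dual: zero marking, form stays zo.
Attach polarity negative iz- → izzo.
Attach mood optative az- → azizzo.
Vowel deletion: no change.
So the correct form is azizzo, option (A).
(B) azizithzo is wrong: it uses singular instead of dual for number.
(C) izzo is wrong: it uses imperative instead of optative for mood.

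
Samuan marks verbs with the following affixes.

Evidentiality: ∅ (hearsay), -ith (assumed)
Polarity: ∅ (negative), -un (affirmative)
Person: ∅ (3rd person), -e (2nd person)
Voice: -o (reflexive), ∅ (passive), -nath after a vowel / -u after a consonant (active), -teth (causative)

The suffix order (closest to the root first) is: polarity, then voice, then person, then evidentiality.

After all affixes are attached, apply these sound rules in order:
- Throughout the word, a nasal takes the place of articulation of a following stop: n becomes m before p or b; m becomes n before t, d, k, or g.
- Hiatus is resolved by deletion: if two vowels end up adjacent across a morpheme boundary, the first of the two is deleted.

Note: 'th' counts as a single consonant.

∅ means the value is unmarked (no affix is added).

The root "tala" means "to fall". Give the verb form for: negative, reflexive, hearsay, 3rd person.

polarity = negative: zero marking, form stays tala.
Attach voice reflexive -o → talao.
person = 3rd person: zero marking, form stays talao.
evidentiality = hearsay: zero marking, form stays talao.
Nasal assimilation: no change.
Apply vowel deletion: talao → talo.

talo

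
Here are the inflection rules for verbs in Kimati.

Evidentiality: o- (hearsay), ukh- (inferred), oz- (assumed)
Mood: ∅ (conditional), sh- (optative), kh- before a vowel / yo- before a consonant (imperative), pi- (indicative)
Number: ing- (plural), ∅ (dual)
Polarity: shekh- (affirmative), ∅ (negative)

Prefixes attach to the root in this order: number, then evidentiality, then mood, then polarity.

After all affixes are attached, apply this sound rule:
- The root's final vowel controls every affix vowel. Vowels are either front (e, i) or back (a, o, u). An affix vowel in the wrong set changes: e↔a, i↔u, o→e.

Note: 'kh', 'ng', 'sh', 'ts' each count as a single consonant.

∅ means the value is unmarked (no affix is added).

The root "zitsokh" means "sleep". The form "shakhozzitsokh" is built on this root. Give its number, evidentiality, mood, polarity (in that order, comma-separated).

Segment: shekh-oz-zitsokh.
number: ∅ → dual.
evidentiality: oz- → assumed.
mood: ∅ → conditional.
polarity: shekh- → affirmative.

dual, assumed, conditional, affirmative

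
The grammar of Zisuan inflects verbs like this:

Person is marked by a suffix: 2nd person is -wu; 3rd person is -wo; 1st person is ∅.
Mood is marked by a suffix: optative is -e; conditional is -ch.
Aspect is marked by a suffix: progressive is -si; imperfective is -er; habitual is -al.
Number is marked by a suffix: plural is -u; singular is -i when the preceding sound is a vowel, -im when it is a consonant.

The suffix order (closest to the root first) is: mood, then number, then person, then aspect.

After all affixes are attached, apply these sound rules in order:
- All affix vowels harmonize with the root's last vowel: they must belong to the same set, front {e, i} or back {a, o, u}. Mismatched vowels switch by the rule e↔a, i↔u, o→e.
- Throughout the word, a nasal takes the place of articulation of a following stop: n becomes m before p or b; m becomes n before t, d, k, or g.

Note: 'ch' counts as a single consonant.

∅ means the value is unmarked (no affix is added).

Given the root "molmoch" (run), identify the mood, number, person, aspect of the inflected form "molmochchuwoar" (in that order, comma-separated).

Segment: molmoch-ch-u-wo-er.
mood: -ch → conditional.
number: -u → plural.
person: -wo → 3rd person.
aspect: -er → imperfective.

conditional, plural, 3rd person, imperfective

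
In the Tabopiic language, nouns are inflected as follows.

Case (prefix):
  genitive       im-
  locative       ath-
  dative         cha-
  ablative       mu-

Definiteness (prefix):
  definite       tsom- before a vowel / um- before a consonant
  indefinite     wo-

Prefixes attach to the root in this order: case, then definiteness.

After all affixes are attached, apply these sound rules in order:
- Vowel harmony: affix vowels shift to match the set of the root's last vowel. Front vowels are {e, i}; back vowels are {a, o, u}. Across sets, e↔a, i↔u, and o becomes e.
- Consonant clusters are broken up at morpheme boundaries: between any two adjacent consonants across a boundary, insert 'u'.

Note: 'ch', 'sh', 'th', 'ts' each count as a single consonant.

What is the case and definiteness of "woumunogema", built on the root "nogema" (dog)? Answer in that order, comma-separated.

Segment: wo-im-nogema.
case: im- → genitive.
definiteness: wo- → indefinite.

genitive, indefinite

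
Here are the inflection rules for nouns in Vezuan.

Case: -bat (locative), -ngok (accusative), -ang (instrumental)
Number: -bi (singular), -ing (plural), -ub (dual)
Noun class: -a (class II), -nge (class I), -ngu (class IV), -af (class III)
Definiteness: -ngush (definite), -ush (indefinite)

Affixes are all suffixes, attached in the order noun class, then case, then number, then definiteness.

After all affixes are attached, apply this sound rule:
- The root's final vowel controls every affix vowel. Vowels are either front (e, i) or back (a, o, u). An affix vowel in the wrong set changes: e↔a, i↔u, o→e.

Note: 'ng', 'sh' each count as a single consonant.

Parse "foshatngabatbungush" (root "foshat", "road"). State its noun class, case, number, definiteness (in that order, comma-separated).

class I, locative, singular, definite

Segment: foshat-nge-bat-bi-ngush.
noun class: -nge → class I.
case: -bat → locative.
number: -bi → singular.
definiteness: -ngush → definite.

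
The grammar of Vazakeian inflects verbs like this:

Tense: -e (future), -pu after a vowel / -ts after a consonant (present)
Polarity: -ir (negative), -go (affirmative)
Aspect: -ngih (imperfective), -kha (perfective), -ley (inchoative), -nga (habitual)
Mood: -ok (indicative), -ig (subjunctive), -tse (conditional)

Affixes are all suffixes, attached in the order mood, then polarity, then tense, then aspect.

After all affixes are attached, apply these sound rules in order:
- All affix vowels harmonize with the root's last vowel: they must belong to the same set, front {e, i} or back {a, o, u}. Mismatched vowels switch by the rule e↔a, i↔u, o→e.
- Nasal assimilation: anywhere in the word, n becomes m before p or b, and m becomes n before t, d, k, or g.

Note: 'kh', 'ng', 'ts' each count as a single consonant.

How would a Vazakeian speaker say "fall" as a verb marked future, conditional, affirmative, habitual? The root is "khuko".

Attach mood conditional -tse → khukotse.
Attach polarity affirmative -go → khukotsego.
Attach tense future -e → khukotsegoe.
Attach aspect habitual -nga → khukotsegoenga.
Apply vowel harmony: khukotsegoenga → khukotsagoanga.
Nasal assimilation: no change.

khukotsagoanga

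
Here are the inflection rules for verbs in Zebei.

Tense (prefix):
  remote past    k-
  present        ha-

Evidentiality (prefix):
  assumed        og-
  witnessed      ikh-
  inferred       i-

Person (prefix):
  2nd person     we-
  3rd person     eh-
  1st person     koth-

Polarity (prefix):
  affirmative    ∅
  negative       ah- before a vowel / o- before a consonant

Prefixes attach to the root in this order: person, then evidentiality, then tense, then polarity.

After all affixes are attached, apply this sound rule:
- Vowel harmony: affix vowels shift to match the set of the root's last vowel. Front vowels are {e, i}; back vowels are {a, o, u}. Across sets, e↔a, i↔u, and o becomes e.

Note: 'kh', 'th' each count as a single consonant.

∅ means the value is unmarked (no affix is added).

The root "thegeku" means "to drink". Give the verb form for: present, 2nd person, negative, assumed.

ohaogwathegeku

Attach person 2nd person we- → wethegeku.
Attach evidentiality assumed og- → ogwethegeku.
Attach tense present ha- → haogwethegeku.
Attach polarity negative o- (before consonant 'h') → ohaogwethegeku.
Apply vowel harmony: ohaogwethegeku → ohaogwathegeku.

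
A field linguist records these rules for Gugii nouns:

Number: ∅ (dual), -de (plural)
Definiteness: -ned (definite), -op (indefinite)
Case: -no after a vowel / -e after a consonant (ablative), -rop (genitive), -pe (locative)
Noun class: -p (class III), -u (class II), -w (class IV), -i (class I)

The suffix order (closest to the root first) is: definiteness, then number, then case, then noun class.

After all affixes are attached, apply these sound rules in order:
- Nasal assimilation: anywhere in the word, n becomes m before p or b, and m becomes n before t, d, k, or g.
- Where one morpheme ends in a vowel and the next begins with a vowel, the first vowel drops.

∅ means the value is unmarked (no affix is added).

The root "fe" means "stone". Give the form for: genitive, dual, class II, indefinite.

fopropu

Attach definiteness indefinite -op → feop.
number = dual: zero marking, form stays feop.
Attach case genitive -rop → feoprop.
Attach noun class class II -u → feopropu.
Nasal assimilation: no change.
Apply vowel deletion: feopropu → fopropu.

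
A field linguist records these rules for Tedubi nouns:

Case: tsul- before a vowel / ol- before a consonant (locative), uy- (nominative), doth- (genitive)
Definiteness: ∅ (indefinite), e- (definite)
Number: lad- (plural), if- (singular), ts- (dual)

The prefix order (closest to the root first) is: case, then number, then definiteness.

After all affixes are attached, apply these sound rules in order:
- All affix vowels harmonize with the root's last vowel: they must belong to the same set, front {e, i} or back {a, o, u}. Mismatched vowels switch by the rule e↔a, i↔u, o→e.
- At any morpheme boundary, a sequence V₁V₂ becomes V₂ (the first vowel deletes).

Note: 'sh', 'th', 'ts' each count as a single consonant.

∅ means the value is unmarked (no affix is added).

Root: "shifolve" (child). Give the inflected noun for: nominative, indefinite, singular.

Attach case nominative uy- → uyshifolve.
Attach number singular if- → ifuyshifolve.
definiteness = indefinite: zero marking, form stays ifuyshifolve.
Apply vowel harmony: ifuyshifolve → ifiyshifolve.
Vowel deletion: no change.

ifiyshifolve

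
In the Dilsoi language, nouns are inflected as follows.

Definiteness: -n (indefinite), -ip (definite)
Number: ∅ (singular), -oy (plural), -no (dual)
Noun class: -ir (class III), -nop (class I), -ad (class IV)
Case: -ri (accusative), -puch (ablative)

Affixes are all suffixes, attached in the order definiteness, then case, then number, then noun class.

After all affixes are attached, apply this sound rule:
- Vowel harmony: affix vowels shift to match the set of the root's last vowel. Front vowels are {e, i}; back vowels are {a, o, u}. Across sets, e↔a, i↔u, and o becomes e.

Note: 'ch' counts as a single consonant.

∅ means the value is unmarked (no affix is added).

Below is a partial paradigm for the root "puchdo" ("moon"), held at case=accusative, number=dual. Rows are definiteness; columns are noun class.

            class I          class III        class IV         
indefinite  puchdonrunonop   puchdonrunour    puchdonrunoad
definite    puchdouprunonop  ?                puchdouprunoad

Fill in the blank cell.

Attach definiteness definite -ip → puchdoip.
Attach case accusative -ri → puchdoipri.
Attach number dual -no → puchdoiprino.
Attach noun class class III -ir → puchdoiprinoir.
Apply vowel harmony: puchdoiprinoir → puchdouprunour.

puchdouprunour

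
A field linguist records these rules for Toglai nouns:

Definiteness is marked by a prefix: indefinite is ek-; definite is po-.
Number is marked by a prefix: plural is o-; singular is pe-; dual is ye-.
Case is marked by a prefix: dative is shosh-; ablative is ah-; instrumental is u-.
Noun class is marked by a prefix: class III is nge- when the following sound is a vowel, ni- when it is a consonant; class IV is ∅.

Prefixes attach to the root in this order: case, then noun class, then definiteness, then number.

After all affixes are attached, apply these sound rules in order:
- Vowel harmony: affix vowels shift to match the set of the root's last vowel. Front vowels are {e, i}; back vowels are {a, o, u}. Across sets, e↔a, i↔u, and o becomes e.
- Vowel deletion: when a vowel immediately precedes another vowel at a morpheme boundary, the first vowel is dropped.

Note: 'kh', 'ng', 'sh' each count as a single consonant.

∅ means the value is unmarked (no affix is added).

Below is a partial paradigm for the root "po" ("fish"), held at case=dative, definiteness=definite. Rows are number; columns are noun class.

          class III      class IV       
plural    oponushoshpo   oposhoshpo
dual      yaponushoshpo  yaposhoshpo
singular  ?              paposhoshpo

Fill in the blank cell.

paponushoshpo

Attach case dative shosh- → shoshpo.
Attach noun class class III ni- (before consonant 'sh') → nishoshpo.
Attach definiteness definite po- → ponishoshpo.
Attach number singular pe- → peponishoshpo.
Apply vowel harmony: peponishoshpo → paponushoshpo.
Vowel deletion: no change.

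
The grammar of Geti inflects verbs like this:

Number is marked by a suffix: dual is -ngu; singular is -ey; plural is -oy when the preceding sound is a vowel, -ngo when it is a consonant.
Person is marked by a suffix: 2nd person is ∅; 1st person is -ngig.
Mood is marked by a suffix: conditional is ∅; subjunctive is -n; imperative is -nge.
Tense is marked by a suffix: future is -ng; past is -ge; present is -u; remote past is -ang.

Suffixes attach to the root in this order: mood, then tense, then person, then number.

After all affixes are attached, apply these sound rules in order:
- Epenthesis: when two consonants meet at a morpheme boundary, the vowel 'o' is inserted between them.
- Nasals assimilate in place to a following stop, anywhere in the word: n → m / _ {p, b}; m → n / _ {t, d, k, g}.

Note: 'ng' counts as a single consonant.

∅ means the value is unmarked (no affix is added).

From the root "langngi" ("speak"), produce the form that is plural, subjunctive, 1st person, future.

langnginongongigongo

Attach mood subjunctive -n → langngin.
Attach tense future -ng → langnginng.
Attach person 1st person -ngig → langnginngngig.
Attach number plural -ngo (after consonant 'g') → langnginngngigngo.
Apply epenthesis: langnginngngigngo → langnginongongigongo.
Nasal assimilation: no change.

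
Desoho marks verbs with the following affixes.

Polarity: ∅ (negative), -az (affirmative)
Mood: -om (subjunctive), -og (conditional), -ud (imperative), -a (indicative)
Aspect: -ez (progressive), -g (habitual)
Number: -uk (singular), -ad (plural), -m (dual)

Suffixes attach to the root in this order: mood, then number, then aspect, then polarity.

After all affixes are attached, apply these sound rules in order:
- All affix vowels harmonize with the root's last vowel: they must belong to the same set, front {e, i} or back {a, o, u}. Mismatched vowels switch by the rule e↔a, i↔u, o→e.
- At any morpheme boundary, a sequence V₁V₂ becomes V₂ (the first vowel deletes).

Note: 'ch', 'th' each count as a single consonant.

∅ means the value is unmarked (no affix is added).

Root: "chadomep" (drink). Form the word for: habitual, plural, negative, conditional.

chadomepegedg

Attach mood conditional -og → chadomepog.
Attach number plural -ad → chadomepogad.
Attach aspect habitual -g → chadomepogadg.
polarity = negative: zero marking, form stays chadomepogadg.
Apply vowel harmony: chadomepogadg → chadomepegedg.
Vowel deletion: no change.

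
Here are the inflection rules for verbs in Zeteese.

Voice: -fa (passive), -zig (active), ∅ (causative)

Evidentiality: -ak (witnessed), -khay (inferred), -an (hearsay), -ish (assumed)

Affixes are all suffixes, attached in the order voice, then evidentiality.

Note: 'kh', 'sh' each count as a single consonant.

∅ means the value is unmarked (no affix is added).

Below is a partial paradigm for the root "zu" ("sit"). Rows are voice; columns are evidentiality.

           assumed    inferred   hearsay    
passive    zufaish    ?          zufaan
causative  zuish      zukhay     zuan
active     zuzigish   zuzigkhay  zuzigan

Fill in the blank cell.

zufakhay

Attach voice passive -fa → zufa.
Attach evidentiality inferred -khay → zufakhay.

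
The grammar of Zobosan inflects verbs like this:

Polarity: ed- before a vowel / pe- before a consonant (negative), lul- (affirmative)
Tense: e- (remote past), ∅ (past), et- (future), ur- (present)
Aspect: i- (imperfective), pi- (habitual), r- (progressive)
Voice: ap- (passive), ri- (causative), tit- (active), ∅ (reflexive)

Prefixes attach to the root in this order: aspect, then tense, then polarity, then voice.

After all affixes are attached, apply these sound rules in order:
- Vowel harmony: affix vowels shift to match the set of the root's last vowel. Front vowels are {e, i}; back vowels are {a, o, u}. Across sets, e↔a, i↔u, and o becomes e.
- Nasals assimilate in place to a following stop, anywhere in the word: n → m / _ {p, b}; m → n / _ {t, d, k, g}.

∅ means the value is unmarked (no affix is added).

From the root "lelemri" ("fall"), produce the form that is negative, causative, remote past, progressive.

Attach aspect progressive r- → rlelemri.
Attach tense remote past e- → erlelemri.
Attach polarity negative ed- (before vowel 'e') → ederlelemri.
Attach voice causative ri- → riederlelemri.
Vowel harmony: no change.
Nasal assimilation: no change.

riederlelemri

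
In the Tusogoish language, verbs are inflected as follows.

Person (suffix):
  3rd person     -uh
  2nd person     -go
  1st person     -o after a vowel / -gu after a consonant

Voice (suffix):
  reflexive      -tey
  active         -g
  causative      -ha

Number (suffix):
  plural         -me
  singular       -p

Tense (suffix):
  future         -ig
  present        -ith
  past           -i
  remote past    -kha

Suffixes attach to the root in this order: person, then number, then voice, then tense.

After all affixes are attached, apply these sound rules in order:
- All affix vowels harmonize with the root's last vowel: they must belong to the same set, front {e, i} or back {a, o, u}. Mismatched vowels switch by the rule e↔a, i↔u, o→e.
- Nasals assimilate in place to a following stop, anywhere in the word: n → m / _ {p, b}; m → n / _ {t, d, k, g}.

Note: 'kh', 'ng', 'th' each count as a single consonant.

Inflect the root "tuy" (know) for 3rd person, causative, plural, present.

Attach person 3rd person -uh → tuyuh.
Attach number plural -me → tuyuhme.
Attach voice causative -ha → tuyuhmeha.
Attach tense present -ith → tuyuhmehaith.
Apply vowel harmony: tuyuhmehaith → tuyuhmahauth.
Nasal assimilation: no change.

tuyuhmahauth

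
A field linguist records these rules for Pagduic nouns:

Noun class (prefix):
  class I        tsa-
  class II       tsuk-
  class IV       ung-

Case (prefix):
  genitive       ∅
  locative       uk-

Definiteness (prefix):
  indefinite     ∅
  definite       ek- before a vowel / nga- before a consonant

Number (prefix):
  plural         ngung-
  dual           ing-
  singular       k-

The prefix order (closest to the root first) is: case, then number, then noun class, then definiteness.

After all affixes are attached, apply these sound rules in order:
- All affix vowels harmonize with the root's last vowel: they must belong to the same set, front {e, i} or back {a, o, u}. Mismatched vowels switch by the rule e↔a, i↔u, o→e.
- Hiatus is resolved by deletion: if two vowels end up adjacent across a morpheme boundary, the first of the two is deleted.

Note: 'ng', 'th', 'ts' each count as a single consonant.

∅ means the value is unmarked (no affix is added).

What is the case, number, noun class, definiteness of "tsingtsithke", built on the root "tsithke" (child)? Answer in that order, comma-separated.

Segment: tsa-ing-tsithke.
case: ∅ → genitive.
number: ing- → dual.
noun class: tsa- → class I.
definiteness: ∅ → indefinite.

genitive, dual, class I, indefinite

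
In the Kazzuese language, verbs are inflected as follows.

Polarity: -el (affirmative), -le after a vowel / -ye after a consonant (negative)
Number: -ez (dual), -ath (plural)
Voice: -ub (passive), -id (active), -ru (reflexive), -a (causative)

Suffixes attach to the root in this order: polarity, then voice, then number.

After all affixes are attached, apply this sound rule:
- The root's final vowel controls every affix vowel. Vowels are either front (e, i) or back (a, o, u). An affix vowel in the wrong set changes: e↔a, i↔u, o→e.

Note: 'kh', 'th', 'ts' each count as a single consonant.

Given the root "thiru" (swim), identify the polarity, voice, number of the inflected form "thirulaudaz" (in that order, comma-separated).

negative, active, dual

Segment: thiru-le-id-ez.
polarity: -le/ye → negative.
voice: -id → active.
number: -ez → dual.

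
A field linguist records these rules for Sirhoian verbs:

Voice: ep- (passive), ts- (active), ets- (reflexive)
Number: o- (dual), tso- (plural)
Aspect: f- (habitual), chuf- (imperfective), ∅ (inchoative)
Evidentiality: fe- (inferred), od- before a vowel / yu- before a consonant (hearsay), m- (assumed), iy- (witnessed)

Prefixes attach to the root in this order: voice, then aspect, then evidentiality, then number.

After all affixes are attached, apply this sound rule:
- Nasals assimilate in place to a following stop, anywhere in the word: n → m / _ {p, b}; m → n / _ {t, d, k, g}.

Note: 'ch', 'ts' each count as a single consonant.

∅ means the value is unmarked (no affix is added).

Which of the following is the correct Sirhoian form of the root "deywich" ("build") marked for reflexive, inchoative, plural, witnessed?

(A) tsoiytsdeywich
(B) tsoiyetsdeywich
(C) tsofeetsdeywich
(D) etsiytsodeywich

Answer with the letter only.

B

Attach voice reflexive ets- → etsdeywich.
aspect = inchoative: zero marking, form stays etsdeywich.
Attach evidentiality witnessed iy- → iyetsdeywich.
Attach number plural tso- → tsoiyetsdeywich.
Nasal assimilation: no change.
So the correct form is tsoiyetsdeywich, option (B).
(C) tsofeetsdeywich is wrong: it uses inferred instead of witnessed for evidentiality.
(A) tsoiytsdeywich is wrong: it uses active instead of reflexive for voice.
(D) etsiytsodeywich is wrong: it has the affixes in the wrong order.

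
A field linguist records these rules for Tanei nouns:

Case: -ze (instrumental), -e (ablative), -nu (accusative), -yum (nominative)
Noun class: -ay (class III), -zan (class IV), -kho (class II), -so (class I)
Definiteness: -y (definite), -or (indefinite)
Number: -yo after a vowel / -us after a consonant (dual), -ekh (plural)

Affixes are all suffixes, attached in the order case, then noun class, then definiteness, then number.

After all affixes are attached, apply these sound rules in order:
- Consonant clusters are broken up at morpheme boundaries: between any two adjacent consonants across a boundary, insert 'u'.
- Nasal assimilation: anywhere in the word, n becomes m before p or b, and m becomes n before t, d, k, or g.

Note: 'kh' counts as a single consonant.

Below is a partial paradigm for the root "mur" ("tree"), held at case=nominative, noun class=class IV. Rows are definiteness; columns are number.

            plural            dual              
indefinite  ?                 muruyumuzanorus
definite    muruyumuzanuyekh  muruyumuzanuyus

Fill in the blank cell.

Attach case nominative -yum → muryum.
Attach noun class class IV -zan → muryumzan.
Attach definiteness indefinite -or → muryumzanor.
Attach number plural -ekh → muryumzanorekh.
Apply epenthesis: muryumzanorekh → muruyumuzanorekh.
Nasal assimilation: no change.

muruyumuzanorekh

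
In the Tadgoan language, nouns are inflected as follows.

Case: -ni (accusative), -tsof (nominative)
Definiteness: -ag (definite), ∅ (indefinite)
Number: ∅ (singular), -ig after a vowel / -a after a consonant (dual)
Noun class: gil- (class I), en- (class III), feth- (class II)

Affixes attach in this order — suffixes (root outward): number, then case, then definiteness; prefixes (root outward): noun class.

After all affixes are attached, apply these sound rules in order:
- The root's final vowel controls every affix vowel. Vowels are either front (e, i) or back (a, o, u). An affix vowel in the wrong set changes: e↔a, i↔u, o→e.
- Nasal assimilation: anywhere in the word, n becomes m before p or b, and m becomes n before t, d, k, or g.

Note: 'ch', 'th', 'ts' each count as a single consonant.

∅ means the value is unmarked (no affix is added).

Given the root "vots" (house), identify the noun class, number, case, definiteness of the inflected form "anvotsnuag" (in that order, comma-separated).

class III, singular, accusative, definite

Segment: en-vots-ni-ag.
noun class: en- → class III.
number: ∅ → singular.
case: -ni → accusative.
definiteness: -ag → definite.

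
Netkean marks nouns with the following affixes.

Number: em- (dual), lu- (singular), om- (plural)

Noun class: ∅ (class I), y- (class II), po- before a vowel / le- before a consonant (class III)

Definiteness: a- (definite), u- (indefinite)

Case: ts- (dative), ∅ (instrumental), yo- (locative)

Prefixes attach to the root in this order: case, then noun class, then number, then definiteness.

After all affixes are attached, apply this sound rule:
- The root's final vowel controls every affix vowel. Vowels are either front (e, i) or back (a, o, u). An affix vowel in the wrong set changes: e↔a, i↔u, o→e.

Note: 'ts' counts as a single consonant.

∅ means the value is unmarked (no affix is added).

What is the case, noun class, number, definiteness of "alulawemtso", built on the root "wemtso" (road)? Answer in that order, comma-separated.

Segment: a-lu-le-wemtso.
case: ∅ → instrumental.
noun class: po/le- → class III.
number: lu- → singular.
definiteness: a- → definite.

instrumental, class III, singular, definite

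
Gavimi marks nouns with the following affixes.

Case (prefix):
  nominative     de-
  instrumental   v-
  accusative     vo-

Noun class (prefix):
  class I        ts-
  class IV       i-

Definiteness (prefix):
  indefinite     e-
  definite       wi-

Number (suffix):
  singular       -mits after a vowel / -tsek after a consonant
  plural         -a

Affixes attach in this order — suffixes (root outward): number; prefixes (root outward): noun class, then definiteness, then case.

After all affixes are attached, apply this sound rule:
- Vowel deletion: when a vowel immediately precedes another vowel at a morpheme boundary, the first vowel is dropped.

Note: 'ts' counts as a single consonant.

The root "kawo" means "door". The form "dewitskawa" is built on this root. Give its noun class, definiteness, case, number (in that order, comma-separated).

class I, definite, nominative, plural

Segment: de-wi-ts-kawo-a.
noun class: ts- → class I.
definiteness: wi- → definite.
case: de- → nominative.
number: -a → plural.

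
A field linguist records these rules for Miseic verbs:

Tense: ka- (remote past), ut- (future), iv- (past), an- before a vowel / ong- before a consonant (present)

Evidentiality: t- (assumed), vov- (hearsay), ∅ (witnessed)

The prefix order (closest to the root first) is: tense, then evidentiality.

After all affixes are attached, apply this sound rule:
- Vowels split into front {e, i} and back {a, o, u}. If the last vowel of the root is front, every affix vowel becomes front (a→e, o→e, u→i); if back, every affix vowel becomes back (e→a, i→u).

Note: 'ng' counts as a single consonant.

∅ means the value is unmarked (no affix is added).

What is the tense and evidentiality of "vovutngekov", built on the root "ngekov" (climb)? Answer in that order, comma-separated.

future, hearsay

Segment: vov-ut-ngekov.
tense: ut- → future.
evidentiality: vov- → hearsay.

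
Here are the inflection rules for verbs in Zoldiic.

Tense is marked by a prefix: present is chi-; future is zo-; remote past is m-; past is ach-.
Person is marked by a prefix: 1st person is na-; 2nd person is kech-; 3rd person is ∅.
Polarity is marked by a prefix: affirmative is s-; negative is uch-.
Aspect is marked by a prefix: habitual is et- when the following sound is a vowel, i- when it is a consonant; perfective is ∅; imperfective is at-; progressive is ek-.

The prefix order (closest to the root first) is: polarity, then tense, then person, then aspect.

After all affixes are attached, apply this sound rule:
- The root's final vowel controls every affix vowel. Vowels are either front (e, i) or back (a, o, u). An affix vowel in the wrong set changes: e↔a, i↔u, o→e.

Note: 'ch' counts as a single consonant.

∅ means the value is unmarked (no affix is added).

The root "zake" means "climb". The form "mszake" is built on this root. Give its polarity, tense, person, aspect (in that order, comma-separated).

affirmative, remote past, 3rd person, perfective

Segment: m-s-zake.
polarity: s- → affirmative.
tense: m- → remote past.
person: ∅ → 3rd person.
aspect: ∅ → perfective.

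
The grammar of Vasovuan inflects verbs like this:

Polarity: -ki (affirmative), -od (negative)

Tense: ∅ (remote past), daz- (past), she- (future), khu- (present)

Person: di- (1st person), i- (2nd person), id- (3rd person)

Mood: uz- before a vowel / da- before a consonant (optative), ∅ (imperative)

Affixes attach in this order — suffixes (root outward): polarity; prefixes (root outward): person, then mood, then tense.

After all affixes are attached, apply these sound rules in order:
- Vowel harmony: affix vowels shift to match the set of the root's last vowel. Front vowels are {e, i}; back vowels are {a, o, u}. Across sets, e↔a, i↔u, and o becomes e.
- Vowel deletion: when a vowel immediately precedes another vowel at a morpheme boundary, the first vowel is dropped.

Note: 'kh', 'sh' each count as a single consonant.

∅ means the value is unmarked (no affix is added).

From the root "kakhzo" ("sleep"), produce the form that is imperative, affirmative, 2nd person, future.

Attach person 2nd person i- → ikakhzo.
mood = imperative: zero marking, form stays ikakhzo.
Attach polarity affirmative -ki → ikakhzoki.
Attach tense future she- → sheikakhzoki.
Apply vowel harmony: sheikakhzoki → shaukakhzoku.
Apply vowel deletion: shaukakhzoku → shukakhzoku.

shukakhzoku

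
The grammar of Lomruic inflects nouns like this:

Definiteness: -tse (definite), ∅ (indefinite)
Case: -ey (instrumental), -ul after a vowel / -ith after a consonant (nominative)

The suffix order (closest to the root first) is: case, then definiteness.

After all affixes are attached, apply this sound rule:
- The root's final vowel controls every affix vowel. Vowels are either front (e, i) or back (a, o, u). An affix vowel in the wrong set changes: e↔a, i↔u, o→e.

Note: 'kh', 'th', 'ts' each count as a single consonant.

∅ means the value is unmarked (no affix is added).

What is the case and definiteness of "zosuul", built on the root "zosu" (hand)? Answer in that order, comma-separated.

nominative, indefinite

Segment: zosu-ul.
case: -ul/ith → nominative.
definiteness: ∅ → indefinite.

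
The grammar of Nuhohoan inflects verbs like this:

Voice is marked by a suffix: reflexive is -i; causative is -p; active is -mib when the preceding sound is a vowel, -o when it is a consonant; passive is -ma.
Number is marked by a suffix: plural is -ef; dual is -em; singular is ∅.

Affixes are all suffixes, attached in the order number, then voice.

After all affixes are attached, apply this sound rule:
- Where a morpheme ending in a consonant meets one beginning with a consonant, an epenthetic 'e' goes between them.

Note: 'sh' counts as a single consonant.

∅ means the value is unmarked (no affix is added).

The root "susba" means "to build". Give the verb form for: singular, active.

number = singular: zero marking, form stays susba.
Attach voice active -mib (after vowel 'a') → susbamib.
Epenthesis: no change.

susbamib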